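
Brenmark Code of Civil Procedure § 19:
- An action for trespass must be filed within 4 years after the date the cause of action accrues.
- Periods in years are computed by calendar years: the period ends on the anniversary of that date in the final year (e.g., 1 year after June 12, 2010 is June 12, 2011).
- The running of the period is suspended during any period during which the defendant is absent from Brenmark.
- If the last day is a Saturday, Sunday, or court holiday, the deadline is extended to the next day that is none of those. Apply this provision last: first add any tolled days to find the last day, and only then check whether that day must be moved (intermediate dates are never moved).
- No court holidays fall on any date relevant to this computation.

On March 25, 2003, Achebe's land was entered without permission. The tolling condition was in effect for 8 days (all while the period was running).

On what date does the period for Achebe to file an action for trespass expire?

4 years after March 25, 2003 is March 25, 2007.
Tolling adds 8 days: March 25, 2007 + 8 days = April 2, 2007.
April 2, 2007 is a Monday and not a court holiday, so no extension applies.

April 2, 2007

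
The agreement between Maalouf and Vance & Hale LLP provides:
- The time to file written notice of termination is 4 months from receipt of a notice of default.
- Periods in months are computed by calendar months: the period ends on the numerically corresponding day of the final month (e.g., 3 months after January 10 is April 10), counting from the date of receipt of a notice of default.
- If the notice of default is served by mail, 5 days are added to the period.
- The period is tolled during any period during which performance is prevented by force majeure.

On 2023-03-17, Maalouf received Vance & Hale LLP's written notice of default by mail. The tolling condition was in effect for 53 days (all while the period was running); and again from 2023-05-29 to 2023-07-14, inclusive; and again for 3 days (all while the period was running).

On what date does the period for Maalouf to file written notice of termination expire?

November 2, 2023

4 months after 2023-03-17 is July 17, 2023.
Service was by mail, adding 5 days: July 17, 2023 + 5 days = July 22, 2023.
Tolling adds 53 days: July 22, 2023 + 53 days = September 13, 2023.
From May 29, 2023 through July 14, 2023 inclusive is 47 days; tolling adds 47 days: September 13, 2023 + 47 days = October 30, 2023.
Tolling adds 3 days: October 30, 2023 + 3 days = November 2, 2023.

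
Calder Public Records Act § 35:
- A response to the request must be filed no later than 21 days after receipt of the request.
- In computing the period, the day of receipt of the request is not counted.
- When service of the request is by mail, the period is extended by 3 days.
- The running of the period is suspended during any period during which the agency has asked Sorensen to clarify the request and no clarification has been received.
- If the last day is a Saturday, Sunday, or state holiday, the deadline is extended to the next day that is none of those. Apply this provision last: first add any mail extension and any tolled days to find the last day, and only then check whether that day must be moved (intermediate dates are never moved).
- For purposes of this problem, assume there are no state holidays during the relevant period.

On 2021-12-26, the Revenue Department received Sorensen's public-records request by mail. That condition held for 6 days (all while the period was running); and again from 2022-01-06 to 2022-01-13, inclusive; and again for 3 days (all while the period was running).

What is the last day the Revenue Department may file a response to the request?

February 7, 2022

21 days after 2021-12-26 is January 16, 2022.
Service was by mail, adding 3 days: January 16, 2022 + 3 days = January 19, 2022.
Tolling adds 6 days: January 19, 2022 + 6 days = January 25, 2022.
From January 6, 2022 through January 13, 2022 inclusive is 8 days; tolling adds 8 days: January 25, 2022 + 8 days = February 2, 2022.
Tolling adds 3 days: February 2, 2022 + 3 days = February 5, 2022.
February 5, 2022 is Saturday; February 6, 2022 is Sunday. The next qualifying day is February 7, 2022.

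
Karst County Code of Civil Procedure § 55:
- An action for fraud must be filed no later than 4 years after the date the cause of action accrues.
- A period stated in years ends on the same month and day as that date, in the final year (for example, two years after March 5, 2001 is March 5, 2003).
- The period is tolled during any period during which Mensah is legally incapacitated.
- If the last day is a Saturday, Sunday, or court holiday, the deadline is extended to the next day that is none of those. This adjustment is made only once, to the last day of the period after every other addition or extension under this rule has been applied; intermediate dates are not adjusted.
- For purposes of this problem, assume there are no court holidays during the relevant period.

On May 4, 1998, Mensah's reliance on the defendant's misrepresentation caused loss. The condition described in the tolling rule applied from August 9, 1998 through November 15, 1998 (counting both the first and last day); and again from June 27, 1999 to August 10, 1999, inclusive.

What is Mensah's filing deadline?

September 25, 2002

4 years after May 4, 1998 is May 4, 2002.
From August 9, 1998 through November 15, 1998 inclusive is 99 days; tolling adds 99 days: May 4, 2002 + 99 days = August 11, 2002.
From June 27, 1999 through August 10, 1999 inclusive is 45 days; tolling adds 45 days: August 11, 2002 + 45 days = September 25, 2002.
September 25, 2002 is a Wednesday and not a court holiday, so no extension applies.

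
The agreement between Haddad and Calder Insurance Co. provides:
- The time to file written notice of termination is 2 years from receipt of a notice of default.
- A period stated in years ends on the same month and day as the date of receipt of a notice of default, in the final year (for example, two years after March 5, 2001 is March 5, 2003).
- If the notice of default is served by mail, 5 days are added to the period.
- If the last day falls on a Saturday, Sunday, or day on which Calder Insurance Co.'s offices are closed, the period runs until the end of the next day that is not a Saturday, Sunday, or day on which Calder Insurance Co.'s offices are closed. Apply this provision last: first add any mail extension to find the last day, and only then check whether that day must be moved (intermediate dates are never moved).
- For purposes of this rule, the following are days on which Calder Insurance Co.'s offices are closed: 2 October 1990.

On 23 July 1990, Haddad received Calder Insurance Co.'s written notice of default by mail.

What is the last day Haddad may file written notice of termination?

2 years after 23 July 1990 is July 23, 1992.
Service was by mail, adding 5 days: July 23, 1992 + 5 days = July 28, 1992.
July 28, 1992 is a Tuesday and not a day on which Calder Insurance Co.'s offices are closed, so no extension applies.

July 28, 1992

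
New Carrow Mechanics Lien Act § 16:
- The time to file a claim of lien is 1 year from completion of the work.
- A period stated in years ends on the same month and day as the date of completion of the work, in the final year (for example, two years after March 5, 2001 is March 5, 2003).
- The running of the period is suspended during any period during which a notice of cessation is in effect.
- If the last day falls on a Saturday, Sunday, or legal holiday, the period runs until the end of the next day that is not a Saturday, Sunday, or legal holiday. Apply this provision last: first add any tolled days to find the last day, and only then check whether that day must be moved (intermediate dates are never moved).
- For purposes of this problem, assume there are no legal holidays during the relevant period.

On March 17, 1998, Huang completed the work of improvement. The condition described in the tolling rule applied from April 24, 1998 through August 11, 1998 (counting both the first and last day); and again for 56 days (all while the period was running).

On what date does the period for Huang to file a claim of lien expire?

1 year after March 17, 1998 is March 17, 1999.
From April 24, 1998 through August 11, 1998 inclusive is 110 days; tolling adds 110 days: March 17, 1999 + 110 days = July 5, 1999.
Tolling adds 56 days: July 5, 1999 + 56 days = August 30, 1999.
August 30, 1999 is a Monday and not a legal holiday, so no extension applies.

August 30, 1999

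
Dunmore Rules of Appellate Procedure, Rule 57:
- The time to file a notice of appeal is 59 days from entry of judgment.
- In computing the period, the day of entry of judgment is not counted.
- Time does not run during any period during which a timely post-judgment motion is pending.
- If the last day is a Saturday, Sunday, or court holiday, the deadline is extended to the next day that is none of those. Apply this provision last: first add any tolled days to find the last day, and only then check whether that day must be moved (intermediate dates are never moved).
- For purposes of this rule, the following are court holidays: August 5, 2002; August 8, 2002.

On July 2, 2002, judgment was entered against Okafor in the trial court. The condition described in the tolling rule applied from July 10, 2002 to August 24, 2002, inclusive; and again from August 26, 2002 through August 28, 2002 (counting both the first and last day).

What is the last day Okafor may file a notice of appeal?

59 days after July 2, 2002 is August 30, 2002.
From July 10, 2002 through August 24, 2002 inclusive is 46 days; tolling adds 46 days: August 30, 2002 + 46 days = October 15, 2002.
From August 26, 2002 through August 28, 2002 inclusive is 3 days; tolling adds 3 days: October 15, 2002 + 3 days = October 18, 2002.
October 18, 2002 is a Friday and not a court holiday, so no extension applies.

October 18, 2002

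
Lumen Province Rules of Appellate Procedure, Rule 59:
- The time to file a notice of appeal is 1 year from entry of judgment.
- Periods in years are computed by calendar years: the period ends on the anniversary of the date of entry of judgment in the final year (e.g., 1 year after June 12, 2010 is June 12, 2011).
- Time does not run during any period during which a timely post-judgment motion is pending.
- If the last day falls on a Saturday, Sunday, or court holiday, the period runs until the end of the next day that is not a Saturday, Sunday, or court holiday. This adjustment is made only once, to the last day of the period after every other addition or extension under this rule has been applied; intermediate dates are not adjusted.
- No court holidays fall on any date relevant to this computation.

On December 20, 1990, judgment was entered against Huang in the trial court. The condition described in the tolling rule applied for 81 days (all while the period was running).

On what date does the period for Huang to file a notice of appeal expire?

March 10, 1992

1 year after December 20, 1990 is December 20, 1991.
Tolling adds 81 days: December 20, 1991 + 81 days = March 10, 1992.
March 10, 1992 is a Tuesday and not a court holiday, so no extension applies.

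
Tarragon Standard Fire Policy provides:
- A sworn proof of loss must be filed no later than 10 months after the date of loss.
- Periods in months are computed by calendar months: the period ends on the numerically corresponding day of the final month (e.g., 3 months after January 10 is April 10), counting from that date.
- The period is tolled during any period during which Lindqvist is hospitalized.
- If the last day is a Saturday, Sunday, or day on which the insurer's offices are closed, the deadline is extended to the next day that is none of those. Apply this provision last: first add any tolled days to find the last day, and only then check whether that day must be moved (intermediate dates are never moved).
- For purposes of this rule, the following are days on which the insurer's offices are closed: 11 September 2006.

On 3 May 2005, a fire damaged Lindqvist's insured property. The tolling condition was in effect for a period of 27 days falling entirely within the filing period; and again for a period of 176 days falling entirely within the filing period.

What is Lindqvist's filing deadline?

10 months after 3 May 2005 is March 3, 2006.
Tolling adds 27 days: March 3, 2006 + 27 days = March 30, 2006.
Tolling adds 176 days: March 30, 2006 + 176 days = September 22, 2006.
September 22, 2006 is a Friday and not a day on which the insurer's offices are closed, so no extension applies.

September 22, 2006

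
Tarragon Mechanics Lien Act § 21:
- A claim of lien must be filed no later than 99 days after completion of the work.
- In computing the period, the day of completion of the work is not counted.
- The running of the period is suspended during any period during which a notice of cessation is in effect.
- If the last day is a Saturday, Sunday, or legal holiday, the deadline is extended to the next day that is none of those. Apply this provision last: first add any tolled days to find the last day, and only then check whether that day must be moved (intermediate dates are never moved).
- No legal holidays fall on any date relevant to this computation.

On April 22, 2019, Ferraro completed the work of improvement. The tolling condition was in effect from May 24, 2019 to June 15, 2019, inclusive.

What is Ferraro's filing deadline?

99 days after April 22, 2019 is July 30, 2019.
From May 24, 2019 through June 15, 2019 inclusive is 23 days; tolling adds 23 days: July 30, 2019 + 23 days = August 22, 2019.
August 22, 2019 is a Thursday and not a legal holiday, so no extension applies.

August 22, 2019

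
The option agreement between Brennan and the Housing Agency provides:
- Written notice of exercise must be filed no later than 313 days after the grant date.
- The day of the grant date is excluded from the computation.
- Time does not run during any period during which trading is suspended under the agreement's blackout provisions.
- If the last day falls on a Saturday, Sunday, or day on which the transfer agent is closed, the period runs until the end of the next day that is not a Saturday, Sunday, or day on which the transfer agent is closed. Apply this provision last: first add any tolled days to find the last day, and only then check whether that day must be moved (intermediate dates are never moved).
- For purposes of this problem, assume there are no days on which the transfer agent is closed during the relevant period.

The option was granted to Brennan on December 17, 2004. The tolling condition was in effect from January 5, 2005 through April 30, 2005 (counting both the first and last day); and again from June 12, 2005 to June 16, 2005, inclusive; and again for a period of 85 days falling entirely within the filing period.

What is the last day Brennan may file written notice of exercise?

May 22, 2006

313 days after December 17, 2004 is October 26, 2005.
From January 5, 2005 through April 30, 2005 inclusive is 116 days; tolling adds 116 days: October 26, 2005 + 116 days = February 19, 2006.
From June 12, 2005 through June 16, 2005 inclusive is 5 days; tolling adds 5 days: February 19, 2006 + 5 days = February 24, 2006.
Tolling adds 85 days: February 24, 2006 + 85 days = May 20, 2006.
May 20, 2006 is Saturday; May 21, 2006 is Sunday. The next qualifying day is May 22, 2006.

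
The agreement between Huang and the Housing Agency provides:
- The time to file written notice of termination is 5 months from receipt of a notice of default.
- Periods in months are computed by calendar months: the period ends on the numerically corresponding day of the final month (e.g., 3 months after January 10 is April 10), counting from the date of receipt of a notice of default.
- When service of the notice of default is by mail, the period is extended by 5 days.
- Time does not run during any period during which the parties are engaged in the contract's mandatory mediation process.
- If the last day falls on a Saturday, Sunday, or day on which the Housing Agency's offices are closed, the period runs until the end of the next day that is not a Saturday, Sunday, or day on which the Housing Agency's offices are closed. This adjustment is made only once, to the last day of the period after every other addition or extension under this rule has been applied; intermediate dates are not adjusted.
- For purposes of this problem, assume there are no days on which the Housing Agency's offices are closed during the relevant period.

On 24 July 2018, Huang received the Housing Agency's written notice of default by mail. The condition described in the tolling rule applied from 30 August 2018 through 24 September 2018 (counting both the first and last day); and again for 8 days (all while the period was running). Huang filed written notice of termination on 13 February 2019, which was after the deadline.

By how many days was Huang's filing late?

12 days

5 months after 24 July 2018 is December 24, 2018.
Service was by mail, adding 5 days: December 24, 2018 + 5 days = December 29, 2018.
From August 30, 2018 through September 24, 2018 inclusive is 26 days; tolling adds 26 days: December 29, 2018 + 26 days = January 24, 2019.
Tolling adds 8 days: January 24, 2019 + 8 days = February 1, 2019.
February 1, 2019 is a Friday and not a day on which the Housing Agency's offices are closed, so no extension applies.
The deadline is February 1, 2019; from February 1, 2019 to February 13, 2019 is 12 days.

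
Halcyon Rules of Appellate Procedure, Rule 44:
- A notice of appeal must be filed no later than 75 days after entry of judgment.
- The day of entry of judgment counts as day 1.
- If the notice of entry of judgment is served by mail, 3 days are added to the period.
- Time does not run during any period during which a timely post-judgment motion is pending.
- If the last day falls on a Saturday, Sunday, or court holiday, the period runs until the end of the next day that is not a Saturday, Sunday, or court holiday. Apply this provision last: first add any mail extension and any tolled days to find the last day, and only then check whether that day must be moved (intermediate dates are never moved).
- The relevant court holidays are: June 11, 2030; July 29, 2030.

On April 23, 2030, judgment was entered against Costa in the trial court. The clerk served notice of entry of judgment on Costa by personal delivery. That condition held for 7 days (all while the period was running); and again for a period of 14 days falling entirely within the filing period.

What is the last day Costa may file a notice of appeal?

Counting April 23, 2030 as day 1, day 75 is July 6, 2030.
Service was not by mail, so no mail extension applies.
Tolling adds 7 days: July 6, 2030 + 7 days = July 13, 2030.
Tolling adds 14 days: July 13, 2030 + 14 days = July 27, 2030.
July 27, 2030 is Saturday; July 28, 2030 is Sunday; July 29, 2030 is a listed holiday. The next qualifying day is July 30, 2030.

July 30, 2030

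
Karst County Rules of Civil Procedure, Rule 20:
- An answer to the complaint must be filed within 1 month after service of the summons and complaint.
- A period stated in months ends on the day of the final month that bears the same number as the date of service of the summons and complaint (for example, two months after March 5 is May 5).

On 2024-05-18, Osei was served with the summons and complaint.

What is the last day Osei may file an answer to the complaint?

1 month after 2024-05-18 is June 18, 2024.

June 18, 2024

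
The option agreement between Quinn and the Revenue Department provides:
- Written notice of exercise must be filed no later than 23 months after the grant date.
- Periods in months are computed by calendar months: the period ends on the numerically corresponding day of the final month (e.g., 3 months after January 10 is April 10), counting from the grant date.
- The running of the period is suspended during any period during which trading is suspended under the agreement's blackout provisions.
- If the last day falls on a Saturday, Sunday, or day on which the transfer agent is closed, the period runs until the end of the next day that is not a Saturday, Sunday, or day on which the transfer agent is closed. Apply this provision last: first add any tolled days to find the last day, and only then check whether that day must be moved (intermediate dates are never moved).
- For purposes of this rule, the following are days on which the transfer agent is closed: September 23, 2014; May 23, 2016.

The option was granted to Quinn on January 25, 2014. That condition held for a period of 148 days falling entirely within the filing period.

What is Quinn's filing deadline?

23 months after January 25, 2014 is December 25, 2015.
Tolling adds 148 days: December 25, 2015 + 148 days = May 21, 2016.
May 21, 2016 is Saturday; May 22, 2016 is Sunday; May 23, 2016 is a listed holiday. The next qualifying day is May 24, 2016.

May 24, 2016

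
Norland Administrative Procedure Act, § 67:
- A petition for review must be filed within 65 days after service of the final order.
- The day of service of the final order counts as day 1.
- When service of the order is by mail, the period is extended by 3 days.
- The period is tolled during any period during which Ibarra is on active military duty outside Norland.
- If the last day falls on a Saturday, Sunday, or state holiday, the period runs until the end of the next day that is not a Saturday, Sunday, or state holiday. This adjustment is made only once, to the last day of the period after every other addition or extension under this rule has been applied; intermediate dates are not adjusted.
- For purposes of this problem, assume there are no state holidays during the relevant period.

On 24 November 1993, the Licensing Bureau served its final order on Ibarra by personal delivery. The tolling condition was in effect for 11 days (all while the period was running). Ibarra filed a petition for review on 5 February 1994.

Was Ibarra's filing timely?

Counting 24 November 1993 as day 1, day 65 is January 27, 1994.
Service was not by mail, so no mail extension applies.
Tolling adds 11 days: January 27, 1994 + 11 days = February 7, 1994.
February 7, 1994 is a Monday and not a state holiday, so no extension applies.
The deadline is February 7, 1994; the filing on February 5, 1994 is on or before that date.

Yes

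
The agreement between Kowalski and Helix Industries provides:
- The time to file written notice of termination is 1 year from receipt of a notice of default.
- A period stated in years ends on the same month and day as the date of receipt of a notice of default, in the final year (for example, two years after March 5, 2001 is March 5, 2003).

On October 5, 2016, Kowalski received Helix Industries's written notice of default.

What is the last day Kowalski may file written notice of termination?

1 year after October 5, 2016 is October 5, 2017.

October 5, 2017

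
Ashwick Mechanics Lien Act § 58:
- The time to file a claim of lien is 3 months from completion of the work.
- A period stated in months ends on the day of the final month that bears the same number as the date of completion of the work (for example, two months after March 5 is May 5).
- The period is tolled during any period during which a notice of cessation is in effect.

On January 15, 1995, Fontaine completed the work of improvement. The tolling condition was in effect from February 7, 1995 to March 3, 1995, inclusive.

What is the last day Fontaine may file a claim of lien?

May 10, 1995

3 months after January 15, 1995 is April 15, 1995.
From February 7, 1995 through March 3, 1995 inclusive is 25 days; tolling adds 25 days: April 15, 1995 + 25 days = May 10, 1995.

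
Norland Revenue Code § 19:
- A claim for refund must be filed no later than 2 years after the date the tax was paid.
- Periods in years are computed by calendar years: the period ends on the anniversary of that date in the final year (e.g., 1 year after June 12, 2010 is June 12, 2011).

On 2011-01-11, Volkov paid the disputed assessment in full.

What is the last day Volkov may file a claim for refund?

2 years after 2011-01-11 is January 11, 2013.

January 11, 2013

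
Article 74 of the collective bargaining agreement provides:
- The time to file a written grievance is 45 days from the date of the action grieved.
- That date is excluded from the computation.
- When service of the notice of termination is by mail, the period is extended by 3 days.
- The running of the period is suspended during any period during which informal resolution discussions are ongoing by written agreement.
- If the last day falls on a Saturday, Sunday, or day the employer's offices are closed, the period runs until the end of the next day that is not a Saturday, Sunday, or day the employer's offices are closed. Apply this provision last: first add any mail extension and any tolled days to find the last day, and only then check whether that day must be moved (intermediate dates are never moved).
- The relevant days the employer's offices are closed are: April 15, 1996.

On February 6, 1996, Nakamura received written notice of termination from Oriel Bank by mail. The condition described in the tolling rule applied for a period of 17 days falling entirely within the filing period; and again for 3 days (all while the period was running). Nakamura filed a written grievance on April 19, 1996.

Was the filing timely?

No

45 days after February 6, 1996 is March 22, 1996.
Service was by mail, adding 3 days: March 22, 1996 + 3 days = March 25, 1996.
Tolling adds 17 days: March 25, 1996 + 17 days = April 11, 1996.
Tolling adds 3 days: April 11, 1996 + 3 days = April 14, 1996.
April 14, 1996 is Sunday; April 15, 1996 is a listed holiday. The next qualifying day is April 16, 1996.
The deadline is April 16, 1996; the filing on April 19, 1996 is after that date.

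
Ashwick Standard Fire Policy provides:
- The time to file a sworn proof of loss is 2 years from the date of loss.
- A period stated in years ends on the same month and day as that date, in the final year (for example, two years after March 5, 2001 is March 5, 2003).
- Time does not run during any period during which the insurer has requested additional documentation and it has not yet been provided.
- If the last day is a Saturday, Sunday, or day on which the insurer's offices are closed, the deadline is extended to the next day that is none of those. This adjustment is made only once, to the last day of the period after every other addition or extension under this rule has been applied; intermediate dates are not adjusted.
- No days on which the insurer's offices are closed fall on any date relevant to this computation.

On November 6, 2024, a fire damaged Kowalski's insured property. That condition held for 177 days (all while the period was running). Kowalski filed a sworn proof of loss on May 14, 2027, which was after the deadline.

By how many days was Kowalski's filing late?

2 years after November 6, 2024 is November 6, 2026.
Tolling adds 177 days: November 6, 2026 + 177 days = May 2, 2027.
May 2, 2027 is Sunday. The next qualifying day is May 3, 2027.
The deadline is May 3, 2027; from May 3, 2027 to May 14, 2027 is 11 days.

11 days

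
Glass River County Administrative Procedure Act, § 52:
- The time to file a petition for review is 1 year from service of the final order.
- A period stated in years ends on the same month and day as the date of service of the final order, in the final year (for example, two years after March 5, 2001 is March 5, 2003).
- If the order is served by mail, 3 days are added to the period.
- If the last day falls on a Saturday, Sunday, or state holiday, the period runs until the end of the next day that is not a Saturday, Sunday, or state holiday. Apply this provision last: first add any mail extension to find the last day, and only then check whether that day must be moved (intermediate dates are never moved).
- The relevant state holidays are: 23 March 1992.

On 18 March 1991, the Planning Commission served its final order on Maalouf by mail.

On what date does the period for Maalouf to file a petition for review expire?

1 year after 18 March 1991 is March 18, 1992.
Service was by mail, adding 3 days: March 18, 1992 + 3 days = March 21, 1992.
March 21, 1992 is Saturday; March 22, 1992 is Sunday; March 23, 1992 is a listed holiday. The next qualifying day is March 24, 1992.

March 24, 1992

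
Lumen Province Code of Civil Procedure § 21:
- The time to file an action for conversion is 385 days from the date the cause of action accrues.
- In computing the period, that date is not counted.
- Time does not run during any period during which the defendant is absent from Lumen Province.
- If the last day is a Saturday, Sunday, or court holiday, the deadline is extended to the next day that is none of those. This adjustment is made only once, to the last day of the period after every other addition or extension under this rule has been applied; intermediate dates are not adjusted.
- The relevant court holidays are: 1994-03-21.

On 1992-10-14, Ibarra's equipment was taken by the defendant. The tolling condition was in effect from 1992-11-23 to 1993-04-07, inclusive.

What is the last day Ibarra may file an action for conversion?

March 22, 1994

385 days after 1992-10-14 is November 3, 1993.
From November 23, 1992 through April 7, 1993 inclusive is 136 days; tolling adds 136 days: November 3, 1993 + 136 days = March 19, 1994.
March 19, 1994 is Saturday; March 20, 1994 is Sunday; March 21, 1994 is a listed holiday. The next qualifying day is March 22, 1994.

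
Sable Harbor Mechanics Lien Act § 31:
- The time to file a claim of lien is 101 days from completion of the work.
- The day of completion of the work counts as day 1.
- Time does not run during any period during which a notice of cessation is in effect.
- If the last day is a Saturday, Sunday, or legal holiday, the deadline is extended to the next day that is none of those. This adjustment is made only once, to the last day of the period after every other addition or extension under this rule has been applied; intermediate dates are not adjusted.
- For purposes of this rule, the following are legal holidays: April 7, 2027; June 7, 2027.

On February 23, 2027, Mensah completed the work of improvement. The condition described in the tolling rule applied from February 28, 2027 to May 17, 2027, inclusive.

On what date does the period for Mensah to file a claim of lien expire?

August 23, 2027

Counting February 23, 2027 as day 1, day 101 is June 3, 2027.
From February 28, 2027 through May 17, 2027 inclusive is 79 days; tolling adds 79 days: June 3, 2027 + 79 days = August 21, 2027.
August 21, 2027 is Saturday; August 22, 2027 is Sunday. The next qualifying day is August 23, 2027.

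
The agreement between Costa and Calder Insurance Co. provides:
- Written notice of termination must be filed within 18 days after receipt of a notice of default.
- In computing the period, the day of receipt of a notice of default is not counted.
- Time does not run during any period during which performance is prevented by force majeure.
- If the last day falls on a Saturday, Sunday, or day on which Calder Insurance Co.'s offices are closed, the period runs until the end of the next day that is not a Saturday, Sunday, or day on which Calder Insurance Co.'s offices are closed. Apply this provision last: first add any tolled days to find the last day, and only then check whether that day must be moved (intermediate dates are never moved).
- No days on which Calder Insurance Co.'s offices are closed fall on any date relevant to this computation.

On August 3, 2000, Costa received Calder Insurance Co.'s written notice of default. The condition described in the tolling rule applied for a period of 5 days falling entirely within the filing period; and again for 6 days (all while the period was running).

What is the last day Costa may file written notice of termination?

18 days after August 3, 2000 is August 21, 2000.
Tolling adds 5 days: August 21, 2000 + 5 days = August 26, 2000.
Tolling adds 6 days: August 26, 2000 + 6 days = September 1, 2000.
September 1, 2000 is a Friday and not a day on which Calder Insurance Co.'s offices are closed, so no extension applies.

September 1, 2000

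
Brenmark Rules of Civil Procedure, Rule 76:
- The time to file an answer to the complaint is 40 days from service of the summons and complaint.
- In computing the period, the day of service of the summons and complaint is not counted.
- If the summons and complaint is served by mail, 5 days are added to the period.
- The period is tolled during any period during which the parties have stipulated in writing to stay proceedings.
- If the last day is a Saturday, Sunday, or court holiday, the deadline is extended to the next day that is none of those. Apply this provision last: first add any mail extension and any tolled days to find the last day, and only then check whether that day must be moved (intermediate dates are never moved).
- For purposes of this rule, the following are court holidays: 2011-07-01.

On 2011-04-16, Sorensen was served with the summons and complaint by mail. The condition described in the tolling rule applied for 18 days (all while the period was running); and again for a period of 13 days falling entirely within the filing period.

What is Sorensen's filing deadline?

July 4, 2011

40 days after 2011-04-16 is May 26, 2011.
Service was by mail, adding 5 days: May 26, 2011 + 5 days = May 31, 2011.
Tolling adds 18 days: May 31, 2011 + 18 days = June 18, 2011.
Tolling adds 13 days: June 18, 2011 + 13 days = July 1, 2011.
July 1, 2011 is a listed holiday; July 2, 2011 is Saturday; July 3, 2011 is Sunday. The next qualifying day is July 4, 2011.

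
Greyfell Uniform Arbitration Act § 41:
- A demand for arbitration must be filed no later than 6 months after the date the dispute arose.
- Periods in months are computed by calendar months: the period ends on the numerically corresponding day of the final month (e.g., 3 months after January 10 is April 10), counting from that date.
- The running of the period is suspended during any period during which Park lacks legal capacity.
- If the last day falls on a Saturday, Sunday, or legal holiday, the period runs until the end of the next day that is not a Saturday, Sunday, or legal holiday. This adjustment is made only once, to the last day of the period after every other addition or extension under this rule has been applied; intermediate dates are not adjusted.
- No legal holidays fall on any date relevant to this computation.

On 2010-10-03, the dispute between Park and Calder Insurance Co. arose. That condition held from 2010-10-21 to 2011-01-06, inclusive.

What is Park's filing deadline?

6 months after 2010-10-03 is April 3, 2011.
From October 21, 2010 through January 6, 2011 inclusive is 78 days; tolling adds 78 days: April 3, 2011 + 78 days = June 20, 2011.
June 20, 2011 is a Monday and not a legal holiday, so no extension applies.

June 20, 2011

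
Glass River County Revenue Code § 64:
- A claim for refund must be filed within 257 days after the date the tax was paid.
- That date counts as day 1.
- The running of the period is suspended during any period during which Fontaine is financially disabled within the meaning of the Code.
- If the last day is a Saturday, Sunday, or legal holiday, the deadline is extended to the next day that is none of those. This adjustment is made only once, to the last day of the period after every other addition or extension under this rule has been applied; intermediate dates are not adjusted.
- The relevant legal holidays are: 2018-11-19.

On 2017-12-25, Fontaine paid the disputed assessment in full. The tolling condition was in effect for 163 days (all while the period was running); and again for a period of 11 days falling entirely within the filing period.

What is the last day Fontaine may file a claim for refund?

Counting 2017-12-25 as day 1, day 257 is September 7, 2018.
Tolling adds 163 days: September 7, 2018 + 163 days = February 17, 2019.
Tolling adds 11 days: February 17, 2019 + 11 days = February 28, 2019.
February 28, 2019 is a Thursday and not a legal holiday, so no extension applies.

February 28, 2019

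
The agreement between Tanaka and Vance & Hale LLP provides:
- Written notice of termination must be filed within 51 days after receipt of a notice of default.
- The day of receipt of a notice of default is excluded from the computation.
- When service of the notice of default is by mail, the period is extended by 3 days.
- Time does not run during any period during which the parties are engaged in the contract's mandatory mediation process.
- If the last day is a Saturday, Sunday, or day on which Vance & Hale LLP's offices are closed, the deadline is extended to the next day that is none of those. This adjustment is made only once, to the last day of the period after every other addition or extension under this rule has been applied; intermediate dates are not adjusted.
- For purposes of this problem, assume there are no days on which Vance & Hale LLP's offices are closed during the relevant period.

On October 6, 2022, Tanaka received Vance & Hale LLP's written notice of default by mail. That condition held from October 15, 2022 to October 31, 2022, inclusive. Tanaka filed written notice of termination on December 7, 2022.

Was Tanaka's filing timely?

Yes

51 days after October 6, 2022 is November 26, 2022.
Service was by mail, adding 3 days: November 26, 2022 + 3 days = November 29, 2022.
From October 15, 2022 through October 31, 2022 inclusive is 17 days; tolling adds 17 days: November 29, 2022 + 17 days = December 16, 2022.
December 16, 2022 is a Friday and not a day on which Vance & Hale LLP's offices are closed, so no extension applies.
The deadline is December 16, 2022; the filing on December 7, 2022 is on or before that date.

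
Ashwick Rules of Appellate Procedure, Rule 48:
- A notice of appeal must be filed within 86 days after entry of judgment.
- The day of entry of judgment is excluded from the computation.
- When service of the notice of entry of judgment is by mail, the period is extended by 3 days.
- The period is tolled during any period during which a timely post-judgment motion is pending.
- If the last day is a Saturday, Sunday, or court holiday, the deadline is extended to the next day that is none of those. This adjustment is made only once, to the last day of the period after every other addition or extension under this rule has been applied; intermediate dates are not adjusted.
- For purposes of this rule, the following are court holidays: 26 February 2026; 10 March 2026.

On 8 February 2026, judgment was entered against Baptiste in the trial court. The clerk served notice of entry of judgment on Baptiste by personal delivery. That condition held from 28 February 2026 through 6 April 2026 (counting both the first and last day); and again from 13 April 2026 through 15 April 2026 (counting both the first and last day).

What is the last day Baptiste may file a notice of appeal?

86 days after 8 February 2026 is May 5, 2026.
Service was not by mail, so no mail extension applies.
From February 28, 2026 through April 6, 2026 inclusive is 38 days; tolling adds 38 days: May 5, 2026 + 38 days = June 12, 2026.
From April 13, 2026 through April 15, 2026 inclusive is 3 days; tolling adds 3 days: June 12, 2026 + 3 days = June 15, 2026.
June 15, 2026 is a Monday and not a court holiday, so no extension applies.

June 15, 2026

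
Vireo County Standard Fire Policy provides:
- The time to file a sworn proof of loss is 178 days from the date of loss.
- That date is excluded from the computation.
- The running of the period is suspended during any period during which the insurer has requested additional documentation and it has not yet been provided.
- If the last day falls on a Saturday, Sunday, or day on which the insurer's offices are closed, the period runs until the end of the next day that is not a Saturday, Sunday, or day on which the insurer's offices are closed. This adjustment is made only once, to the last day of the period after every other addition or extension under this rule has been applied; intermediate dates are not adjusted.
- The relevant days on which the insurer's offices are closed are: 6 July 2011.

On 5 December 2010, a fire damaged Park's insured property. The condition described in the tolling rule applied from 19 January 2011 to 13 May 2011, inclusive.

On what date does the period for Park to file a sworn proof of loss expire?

September 26, 2011

178 days after 5 December 2010 is June 1, 2011.
From January 19, 2011 through May 13, 2011 inclusive is 115 days; tolling adds 115 days: June 1, 2011 + 115 days = September 24, 2011.
September 24, 2011 is Saturday; September 25, 2011 is Sunday. The next qualifying day is September 26, 2011.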